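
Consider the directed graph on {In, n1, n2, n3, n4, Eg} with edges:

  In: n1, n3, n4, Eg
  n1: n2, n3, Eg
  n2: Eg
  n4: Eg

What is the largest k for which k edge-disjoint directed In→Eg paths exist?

Assign every edge capacity 1; by Menger, the answer equals the max flow.
Path In→Eg (+1); total 1.
Path In→n1→Eg (+1); total 2.
Path In→n4→Eg (+1); total 3.
No residual In→Eg path; max flow = 3.
Certifying cut of size 3: {In→Eg, In→n1, In→n4}.

3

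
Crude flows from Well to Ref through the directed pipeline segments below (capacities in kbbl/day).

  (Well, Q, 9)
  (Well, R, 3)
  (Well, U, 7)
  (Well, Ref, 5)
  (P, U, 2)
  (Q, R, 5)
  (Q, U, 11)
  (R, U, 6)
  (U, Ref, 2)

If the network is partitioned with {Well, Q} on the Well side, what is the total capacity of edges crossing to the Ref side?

Edges leaving {Well, Q}: Well→R (3), Well→U (7), Well→Ref (5), Q→R (5), Q→U (11).
Cut capacity = 3 + 7 + 5 + 5 + 11 = 31.

31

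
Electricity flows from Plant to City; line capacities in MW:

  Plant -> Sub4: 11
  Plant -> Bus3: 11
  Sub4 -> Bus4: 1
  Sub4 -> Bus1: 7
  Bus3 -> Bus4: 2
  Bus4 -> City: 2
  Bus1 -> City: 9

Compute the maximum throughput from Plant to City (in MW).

9

Augment Plant→Sub4→Bus4→City: bottleneck 1, flow now 1.
Augment Plant→Sub4→Bus1→City: bottleneck 7, flow now 8.
Augment Plant→Bus3→Bus4→City: bottleneck 1, flow now 9.
No augmenting path remains; maximum flow = 9.
In the residual graph, reachable from Plant: {Plant, Sub4, Bus3, Bus4}.
Min-cut edges: Sub4→Bus1 (7), Bus4→City (2); capacity 7 + 2 = 9.
This cut is saturated, so no flow can exceed 9.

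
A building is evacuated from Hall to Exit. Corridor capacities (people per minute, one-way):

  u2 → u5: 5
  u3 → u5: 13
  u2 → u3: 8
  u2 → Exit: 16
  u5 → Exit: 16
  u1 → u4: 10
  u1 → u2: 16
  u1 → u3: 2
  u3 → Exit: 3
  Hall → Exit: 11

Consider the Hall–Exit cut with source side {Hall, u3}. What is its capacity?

Edges leaving {Hall, u3}: Hall→Exit (11), u3→u5 (13), u3→Exit (3).
Cut capacity = 11 + 13 + 3 = 27.

27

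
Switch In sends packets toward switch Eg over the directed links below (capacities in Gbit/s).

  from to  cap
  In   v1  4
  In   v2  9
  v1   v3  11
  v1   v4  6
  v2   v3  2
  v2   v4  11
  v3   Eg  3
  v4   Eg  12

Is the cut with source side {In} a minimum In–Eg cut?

Yes — it is a minimum cut (capacity 13).

Given cut capacity: 4 + 9 = 13.
Augment In→v1→v3→Eg: bottleneck 3, flow now 3.
Augment In→v1→v4→Eg: bottleneck 1, flow now 4.
Augment In→v2→v4→Eg: bottleneck 9, flow now 13.
No augmenting path remains; maximum flow = 13.
Cut capacity 13 equals the max flow, so it is a minimum cut.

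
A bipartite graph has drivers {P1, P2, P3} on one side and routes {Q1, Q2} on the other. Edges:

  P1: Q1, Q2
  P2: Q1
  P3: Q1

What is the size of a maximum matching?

Unit-capacity flow: source→left, listed edges, right→sink; max matching = max flow.
Augmenting path P1→Q1 (+1); matched 1.
Augmenting path P2→Q1→P1→Q2 (+1); matched 2.
No augmenting path remains; maximum matching = 2.
König certificate: {P1, Q1} is a vertex cover of size 2 (every listed pair touches it), so no matching can be larger.

2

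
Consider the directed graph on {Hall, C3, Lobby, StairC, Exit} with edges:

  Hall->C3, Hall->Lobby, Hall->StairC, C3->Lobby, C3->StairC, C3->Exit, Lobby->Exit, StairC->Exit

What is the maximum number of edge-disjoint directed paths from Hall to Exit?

3

Assign every edge capacity 1; by Menger, the answer equals the max flow.
Path Hall→C3→Exit (+1); total 1.
Path Hall→Lobby→Exit (+1); total 2.
Path Hall→StairC→Exit (+1); total 3.
No residual Hall→Exit path; max flow = 3.
Certifying cut of size 3: {Hall→C3, Hall→Lobby, Hall→StairC}.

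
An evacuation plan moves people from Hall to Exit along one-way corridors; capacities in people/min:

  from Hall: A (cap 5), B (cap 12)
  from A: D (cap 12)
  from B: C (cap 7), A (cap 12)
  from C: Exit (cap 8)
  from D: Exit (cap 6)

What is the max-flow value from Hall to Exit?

Augment Hall→A→D→Exit: bottleneck 5, flow now 5.
Augment Hall→B→C→Exit: bottleneck 7, flow now 12.
Augment Hall→B→A→D→Exit: bottleneck 1, flow now 13.
No augmenting path remains; maximum flow = 13.
In the residual graph, reachable from Hall: {Hall, A, B, D}.
Min-cut edges: B→C (7), D→Exit (6); capacity 7 + 6 = 13.
This cut is saturated, so no flow can exceed 13.

13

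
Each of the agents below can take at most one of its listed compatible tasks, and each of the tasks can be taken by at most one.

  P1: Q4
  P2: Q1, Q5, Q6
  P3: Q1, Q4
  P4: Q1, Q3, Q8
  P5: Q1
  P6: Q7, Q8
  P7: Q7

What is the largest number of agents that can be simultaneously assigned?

6

Unit-capacity flow: source→left, listed edges, right→sink; max matching = max flow.
Augmenting path P1→Q4 (+1); matched 1.
Augmenting path P2→Q1 (+1); matched 2.
Augmenting path P4→Q3 (+1); matched 3.
Augmenting path P6→Q7 (+1); matched 4.
Augmenting path P3→Q1→P2→Q5 (+1); matched 5.
Augmenting path P7→Q7→P6→Q8 (+1); matched 6.
No augmenting path remains; maximum matching = 6.
König certificate: {P2, P4, P6, P7, Q1, Q4} is a vertex cover of size 6 (every listed pair touches it), so no matching can be larger.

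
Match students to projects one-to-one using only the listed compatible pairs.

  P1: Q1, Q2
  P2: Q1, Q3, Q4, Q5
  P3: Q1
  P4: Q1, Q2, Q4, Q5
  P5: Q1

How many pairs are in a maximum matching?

Unit-capacity flow: source→left, listed edges, right→sink; max matching = max flow.
Augmenting path P1→Q1 (+1); matched 1.
Augmenting path P2→Q3 (+1); matched 2.
Augmenting path P4→Q2 (+1); matched 3.
Augmenting path P3→Q1→P1→Q2→P4→Q4 (+1); matched 4.
No augmenting path remains; maximum matching = 4.
König certificate: {P1, P2, P4, Q1} is a vertex cover of size 4 (every listed pair touches it), so no matching can be larger.

4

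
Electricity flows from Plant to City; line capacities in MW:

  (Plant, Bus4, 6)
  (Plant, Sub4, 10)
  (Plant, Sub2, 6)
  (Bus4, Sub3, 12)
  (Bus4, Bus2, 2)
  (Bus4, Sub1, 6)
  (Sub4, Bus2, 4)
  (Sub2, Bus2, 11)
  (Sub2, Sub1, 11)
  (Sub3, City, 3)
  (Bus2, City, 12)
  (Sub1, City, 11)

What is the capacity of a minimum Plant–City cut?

16

Augment Plant→Bus4→Sub3→City: bottleneck 3, flow now 3.
Augment Plant→Bus4→Bus2→City: bottleneck 2, flow now 5.
Augment Plant→Bus4→Sub1→City: bottleneck 1, flow now 6.
Augment Plant→Sub4→Bus2→City: bottleneck 4, flow now 10.
Augment Plant→Sub2→Bus2→City: bottleneck 6, flow now 16.
No augmenting path remains; maximum flow = 16.
By max-flow min-cut, the minimum cut capacity equals the max flow.
In the residual graph, reachable from Plant: {Plant, Sub4}.
Min-cut edges: Plant→Bus4 (6), Plant→Sub2 (6), Sub4→Bus2 (4); capacity 6 + 6 + 4 = 16.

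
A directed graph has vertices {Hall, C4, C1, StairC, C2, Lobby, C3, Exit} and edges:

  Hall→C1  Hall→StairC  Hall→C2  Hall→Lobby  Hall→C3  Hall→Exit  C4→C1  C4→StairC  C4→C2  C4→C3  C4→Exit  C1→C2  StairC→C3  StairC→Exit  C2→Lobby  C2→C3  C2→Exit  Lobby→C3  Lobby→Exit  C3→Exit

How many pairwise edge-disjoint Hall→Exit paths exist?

Assign every edge capacity 1; by Menger, the answer equals the max flow.
Path Hall→Exit (+1); total 1.
Path Hall→StairC→Exit (+1); total 2.
Path Hall→C2→Exit (+1); total 3.
Path Hall→Lobby→Exit (+1); total 4.
Path Hall→C3→Exit (+1); total 5.
No residual Hall→Exit path; max flow = 5.
Certifying cut of size 5: {C2→Exit, C3→Exit, Hall→Exit, Hall→StairC, Lobby→Exit}.

5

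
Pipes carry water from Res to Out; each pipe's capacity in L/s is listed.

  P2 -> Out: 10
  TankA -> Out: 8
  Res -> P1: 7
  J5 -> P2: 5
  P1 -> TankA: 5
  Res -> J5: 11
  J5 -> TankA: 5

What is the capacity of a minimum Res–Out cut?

Augment Res→J5→P2→Out: bottleneck 5, flow now 5.
Augment Res→J5→TankA→Out: bottleneck 5, flow now 10.
Augment Res→P1→TankA→Out: bottleneck 3, flow now 13.
No augmenting path remains; maximum flow = 13.
By max-flow min-cut, the minimum cut capacity equals the max flow.
In the residual graph, reachable from Res: {Res, J5, P1, TankA}.
Min-cut edges: J5→P2 (5), TankA→Out (8); capacity 5 + 8 = 13.

13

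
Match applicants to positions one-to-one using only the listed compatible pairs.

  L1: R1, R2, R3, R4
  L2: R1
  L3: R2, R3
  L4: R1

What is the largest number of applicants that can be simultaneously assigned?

Unit-capacity flow: source→left, listed edges, right→sink; max matching = max flow.
Augmenting path L1→R1 (+1); matched 1.
Augmenting path L3→R2 (+1); matched 2.
Augmenting path L2→R1→L1→R3 (+1); matched 3.
No augmenting path remains; maximum matching = 3.
König certificate: {L1, L3, R1} is a vertex cover of size 3 (every listed pair touches it), so no matching can be larger.

3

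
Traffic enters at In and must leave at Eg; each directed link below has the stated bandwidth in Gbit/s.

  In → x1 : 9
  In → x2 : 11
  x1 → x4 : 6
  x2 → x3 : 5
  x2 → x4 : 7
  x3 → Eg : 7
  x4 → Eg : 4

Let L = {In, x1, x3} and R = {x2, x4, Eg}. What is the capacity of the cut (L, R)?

24

Edges leaving {In, x1, x3}: In→x2 (11), x1→x4 (6), x3→Eg (7).
Cut capacity = 11 + 6 + 7 = 24.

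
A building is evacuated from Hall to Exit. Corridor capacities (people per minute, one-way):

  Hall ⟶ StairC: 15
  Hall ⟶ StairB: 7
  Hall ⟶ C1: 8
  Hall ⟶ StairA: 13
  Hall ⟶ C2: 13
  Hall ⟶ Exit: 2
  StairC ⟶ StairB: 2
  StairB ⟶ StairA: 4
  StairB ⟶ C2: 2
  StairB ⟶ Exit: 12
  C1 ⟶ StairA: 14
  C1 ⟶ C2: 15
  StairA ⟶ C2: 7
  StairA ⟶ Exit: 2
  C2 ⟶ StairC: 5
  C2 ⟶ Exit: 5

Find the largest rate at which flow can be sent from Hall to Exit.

Augment Hall→Exit: bottleneck 2, flow now 2.
Augment Hall→StairB→Exit: bottleneck 7, flow now 9.
Augment Hall→StairA→Exit: bottleneck 2, flow now 11.
Augment Hall→C2→Exit: bottleneck 5, flow now 16.
Augment Hall→StairC→StairB→Exit: bottleneck 2, flow now 18.
No augmenting path remains; maximum flow = 18.
In the residual graph, reachable from Hall: {Hall, StairC, C1, StairA, C2}.
Min-cut edges: Hall→StairB (7), Hall→Exit (2), StairC→StairB (2), StairA→Exit (2), C2→Exit (5); capacity 7 + 2 + 2 + 2 + 5 = 18.
This cut is saturated, so no flow can exceed 18.

18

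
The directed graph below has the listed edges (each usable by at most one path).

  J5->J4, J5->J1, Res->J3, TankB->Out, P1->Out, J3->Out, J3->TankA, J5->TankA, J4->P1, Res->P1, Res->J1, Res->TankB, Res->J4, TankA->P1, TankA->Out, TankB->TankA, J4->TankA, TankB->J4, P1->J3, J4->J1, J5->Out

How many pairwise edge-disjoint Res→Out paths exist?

4

Assign every edge capacity 1; by Menger, the answer equals the max flow.
Path Res→TankB→Out (+1); total 1.
Path Res→P1→Out (+1); total 2.
Path Res→J3→Out (+1); total 3.
Path Res→J4→TankA→Out (+1); total 4.
No residual Res→Out path; max flow = 4.
Certifying cut of size 4: {Res→J3, Res→J4, Res→P1, Res→TankB}.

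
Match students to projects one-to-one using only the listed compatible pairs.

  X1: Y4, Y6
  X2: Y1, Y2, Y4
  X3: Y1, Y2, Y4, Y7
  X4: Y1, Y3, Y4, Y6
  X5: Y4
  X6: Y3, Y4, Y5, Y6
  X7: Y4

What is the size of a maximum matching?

6

Unit-capacity flow: source→left, listed edges, right→sink; max matching = max flow.
Augmenting path X1→Y4 (+1); matched 1.
Augmenting path X2→Y1 (+1); matched 2.
Augmenting path X3→Y2 (+1); matched 3.
Augmenting path X4→Y3 (+1); matched 4.
Augmenting path X6→Y5 (+1); matched 5.
Augmenting path X5→Y4→X1→Y6 (+1); matched 6.
No augmenting path remains; maximum matching = 6.
König certificate: {X1, X2, X3, X4, X6, Y4} is a vertex cover of size 6 (every listed pair touches it), so no matching can be larger.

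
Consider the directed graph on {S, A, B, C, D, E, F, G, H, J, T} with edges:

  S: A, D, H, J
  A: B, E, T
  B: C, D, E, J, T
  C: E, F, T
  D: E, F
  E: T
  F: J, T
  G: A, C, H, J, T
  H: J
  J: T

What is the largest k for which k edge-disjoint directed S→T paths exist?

3

Assign every edge capacity 1; by Menger, the answer equals the max flow.
Path S→A→T (+1); total 1.
Path S→J→T (+1); total 2.
Path S→D→E→T (+1); total 3.
No residual S→T path; max flow = 3.
Certifying cut of size 3: {J→T, S→A, S→D}.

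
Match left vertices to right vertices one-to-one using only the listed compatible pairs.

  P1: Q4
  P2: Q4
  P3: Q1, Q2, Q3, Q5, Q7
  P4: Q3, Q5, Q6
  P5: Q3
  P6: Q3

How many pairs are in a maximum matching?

Unit-capacity flow: source→left, listed edges, right→sink; max matching = max flow.
Augmenting path P1→Q4 (+1); matched 1.
Augmenting path P3→Q1 (+1); matched 2.
Augmenting path P4→Q3 (+1); matched 3.
Augmenting path P5→Q3→P4→Q5 (+1); matched 4.
No augmenting path remains; maximum matching = 4.
König certificate: {P3, P4, Q3, Q4} is a vertex cover of size 4 (every listed pair touches it), so no matching can be larger.

4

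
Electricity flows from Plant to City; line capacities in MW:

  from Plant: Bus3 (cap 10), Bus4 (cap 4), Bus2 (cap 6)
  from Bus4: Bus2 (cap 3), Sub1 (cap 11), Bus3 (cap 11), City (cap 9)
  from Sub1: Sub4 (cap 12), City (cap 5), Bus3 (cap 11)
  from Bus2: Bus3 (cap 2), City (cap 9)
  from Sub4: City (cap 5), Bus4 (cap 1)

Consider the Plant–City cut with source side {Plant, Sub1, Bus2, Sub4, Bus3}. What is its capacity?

Edges leaving {Plant, Sub1, Bus2, Sub4, Bus3}: Plant→Bus4 (4), Sub1→City (5), Bus2→City (9), Sub4→Bus4 (1), Sub4→City (5).
Cut capacity = 4 + 5 + 9 + 1 + 5 = 24.

24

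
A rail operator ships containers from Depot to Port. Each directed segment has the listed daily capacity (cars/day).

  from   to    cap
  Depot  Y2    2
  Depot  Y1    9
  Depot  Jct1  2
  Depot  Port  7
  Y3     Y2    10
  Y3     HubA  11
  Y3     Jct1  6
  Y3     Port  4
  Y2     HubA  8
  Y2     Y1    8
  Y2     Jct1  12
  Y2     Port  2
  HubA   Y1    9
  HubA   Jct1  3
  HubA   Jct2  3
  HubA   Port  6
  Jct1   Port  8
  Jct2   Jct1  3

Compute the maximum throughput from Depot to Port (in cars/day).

Augment Depot→Port: bottleneck 7, flow now 7.
Augment Depot→Y2→Port: bottleneck 2, flow now 9.
Augment Depot→Jct1→Port: bottleneck 2, flow now 11.
No augmenting path remains; maximum flow = 11.
In the residual graph, reachable from Depot: {Depot, Y1}.
Min-cut edges: Depot→Y2 (2), Depot→Jct1 (2), Depot→Port (7); capacity 2 + 2 + 7 = 11.
This cut is saturated, so no flow can exceed 11.

11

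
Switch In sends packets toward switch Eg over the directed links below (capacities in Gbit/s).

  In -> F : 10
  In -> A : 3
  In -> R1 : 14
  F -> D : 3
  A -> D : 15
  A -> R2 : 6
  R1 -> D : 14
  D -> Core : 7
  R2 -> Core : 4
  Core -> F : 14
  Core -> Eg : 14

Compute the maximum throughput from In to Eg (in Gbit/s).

Augment In→F→D→Core→Eg: bottleneck 3, flow now 3.
Augment In→A→D→Core→Eg: bottleneck 3, flow now 6.
Augment In→R1→D→Core→Eg: bottleneck 1, flow now 7.
Augment In→R1→D→A→R2→Core→Eg: bottleneck 3, flow now 10. (uses reverse residual edge)
No augmenting path remains; maximum flow = 10.
In the residual graph, reachable from In: {In, F, R1, D}.
Min-cut edges: In→A (3), D→Core (7); capacity 3 + 7 = 10.
This cut is saturated, so no flow can exceed 10.

10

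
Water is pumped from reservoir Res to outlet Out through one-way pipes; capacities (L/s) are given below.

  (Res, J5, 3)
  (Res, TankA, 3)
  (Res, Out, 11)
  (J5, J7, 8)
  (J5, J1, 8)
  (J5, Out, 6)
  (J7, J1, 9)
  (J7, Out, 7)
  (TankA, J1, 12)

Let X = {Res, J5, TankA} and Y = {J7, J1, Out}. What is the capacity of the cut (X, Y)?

Edges leaving {Res, J5, TankA}: Res→Out (11), J5→J7 (8), J5→J1 (8), J5→Out (6), TankA→J1 (12).
Cut capacity = 11 + 8 + 8 + 6 + 12 = 45.

45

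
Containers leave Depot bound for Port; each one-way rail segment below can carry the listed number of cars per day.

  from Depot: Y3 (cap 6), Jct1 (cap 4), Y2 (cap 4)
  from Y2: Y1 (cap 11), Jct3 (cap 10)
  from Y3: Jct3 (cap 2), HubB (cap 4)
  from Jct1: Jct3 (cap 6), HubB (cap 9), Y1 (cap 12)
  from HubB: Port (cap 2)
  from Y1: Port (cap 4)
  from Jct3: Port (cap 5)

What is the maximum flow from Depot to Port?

11

Augment Depot→Y2→Y1→Port: bottleneck 4, flow now 4.
Augment Depot→Y3→HubB→Port: bottleneck 2, flow now 6.
Augment Depot→Y3→Jct3→Port: bottleneck 2, flow now 8.
Augment Depot→Jct1→Jct3→Port: bottleneck 3, flow now 11.
No augmenting path remains; maximum flow = 11.
In the residual graph, reachable from Depot: {Depot, Y2, Y3, Jct1, HubB, Y1, Jct3}.
Min-cut edges: HubB→Port (2), Y1→Port (4), Jct3→Port (5); capacity 2 + 4 + 5 = 11.
This cut is saturated, so no flow can exceed 11.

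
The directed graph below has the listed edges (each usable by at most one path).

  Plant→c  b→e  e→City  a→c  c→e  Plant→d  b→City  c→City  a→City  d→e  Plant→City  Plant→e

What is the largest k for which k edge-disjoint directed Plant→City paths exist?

3

Assign every edge capacity 1; by Menger, the answer equals the max flow.
Path Plant→City (+1); total 1.
Path Plant→c→City (+1); total 2.
Path Plant→e→City (+1); total 3.
No residual Plant→City path; max flow = 3.
Certifying cut of size 3: {Plant→City, Plant→c, e→City}.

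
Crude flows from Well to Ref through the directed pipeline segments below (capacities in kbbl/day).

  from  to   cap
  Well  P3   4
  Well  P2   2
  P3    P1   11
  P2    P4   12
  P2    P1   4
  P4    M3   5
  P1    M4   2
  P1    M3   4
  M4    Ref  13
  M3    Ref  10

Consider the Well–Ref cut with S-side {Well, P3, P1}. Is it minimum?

Given cut capacity: 2 + 2 + 4 = 8.
Augment Well→P3→P1→M4→Ref: bottleneck 2, flow now 2.
Augment Well→P3→P1→M3→Ref: bottleneck 2, flow now 4.
Augment Well→P2→P4→M3→Ref: bottleneck 2, flow now 6.
No augmenting path remains; maximum flow = 6.
In the residual graph, reachable from Well: {Well}.
Min-cut edges: Well→P3 (4), Well→P2 (2); capacity 4 + 2 = 6.
Cut capacity 8 exceeds the max flow 6, so it is not minimum.

No — its capacity is 8, but the minimum cut has capacity 6.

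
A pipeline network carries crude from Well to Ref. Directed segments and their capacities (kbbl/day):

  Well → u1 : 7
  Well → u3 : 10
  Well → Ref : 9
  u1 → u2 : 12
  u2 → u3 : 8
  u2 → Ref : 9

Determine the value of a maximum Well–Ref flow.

16

Augment Well→Ref: bottleneck 9, flow now 9.
Augment Well→u1→u2→Ref: bottleneck 7, flow now 16.
No augmenting path remains; maximum flow = 16.
In the residual graph, reachable from Well: {Well, u3}.
Min-cut edges: Well→u1 (7), Well→Ref (9); capacity 7 + 9 = 16.
This cut is saturated, so no flow can exceed 16.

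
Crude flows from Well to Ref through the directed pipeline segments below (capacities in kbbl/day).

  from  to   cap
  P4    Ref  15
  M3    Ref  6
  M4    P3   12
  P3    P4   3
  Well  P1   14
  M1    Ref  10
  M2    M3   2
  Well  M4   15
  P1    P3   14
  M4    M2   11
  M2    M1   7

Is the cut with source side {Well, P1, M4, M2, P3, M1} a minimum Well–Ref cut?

No — its capacity is 15, but the minimum cut has capacity 12.

Given cut capacity: 2 + 3 + 10 = 15.
Augment Well→P1→P3→P4→Ref: bottleneck 3, flow now 3.
Augment Well→M4→M2→M1→Ref: bottleneck 7, flow now 10.
Augment Well→M4→M2→M3→Ref: bottleneck 2, flow now 12.
No augmenting path remains; maximum flow = 12.
In the residual graph, reachable from Well: {Well, P1, M4, M2, P3}.
Min-cut edges: M2→M1 (7), M2→M3 (2), P3→P4 (3); capacity 7 + 2 + 3 = 12.
Cut capacity 15 exceeds the max flow 12, so it is not minimum.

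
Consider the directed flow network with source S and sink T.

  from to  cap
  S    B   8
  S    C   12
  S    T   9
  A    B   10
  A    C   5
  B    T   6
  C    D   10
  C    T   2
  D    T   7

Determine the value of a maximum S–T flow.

Augment S→T: bottleneck 9, flow now 9.
Augment S→B→T: bottleneck 6, flow now 15.
Augment S→C→T: bottleneck 2, flow now 17.
Augment S→C→D→T: bottleneck 7, flow now 24.
No augmenting path remains; maximum flow = 24.
In the residual graph, reachable from S: {S, B, C, D}.
Min-cut edges: S→T (9), B→T (6), C→T (2), D→T (7); capacity 9 + 6 + 2 + 7 = 24.
This cut is saturated, so no flow can exceed 24.

24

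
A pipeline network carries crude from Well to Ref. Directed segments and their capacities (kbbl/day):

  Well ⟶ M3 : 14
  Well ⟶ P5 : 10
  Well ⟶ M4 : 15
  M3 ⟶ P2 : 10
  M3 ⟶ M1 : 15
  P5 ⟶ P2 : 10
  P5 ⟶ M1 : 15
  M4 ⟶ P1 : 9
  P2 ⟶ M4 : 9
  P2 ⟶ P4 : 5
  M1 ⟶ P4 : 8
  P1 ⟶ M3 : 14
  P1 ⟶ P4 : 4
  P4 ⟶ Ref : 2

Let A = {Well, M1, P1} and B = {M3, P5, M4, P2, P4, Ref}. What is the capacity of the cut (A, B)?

65

Edges leaving {Well, M1, P1}: Well→M3 (14), Well→P5 (10), Well→M4 (15), M1→P4 (8), P1→M3 (14), P1→P4 (4).
Cut capacity = 14 + 10 + 15 + 8 + 14 + 4 = 65.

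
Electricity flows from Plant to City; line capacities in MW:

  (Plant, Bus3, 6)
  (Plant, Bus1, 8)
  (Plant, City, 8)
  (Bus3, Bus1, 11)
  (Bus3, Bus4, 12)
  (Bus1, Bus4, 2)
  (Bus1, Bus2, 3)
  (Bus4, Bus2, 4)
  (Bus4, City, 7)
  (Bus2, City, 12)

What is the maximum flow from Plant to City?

Augment Plant→City: bottleneck 8, flow now 8.
Augment Plant→Bus3→Bus4→City: bottleneck 6, flow now 14.
Augment Plant→Bus1→Bus4→City: bottleneck 1, flow now 15.
Augment Plant→Bus1→Bus2→City: bottleneck 3, flow now 18.
Augment Plant→Bus1→Bus4→Bus2→City: bottleneck 1, flow now 19.
No augmenting path remains; maximum flow = 19.
In the residual graph, reachable from Plant: {Plant, Bus1}.
Min-cut edges: Plant→Bus3 (6), Plant→City (8), Bus1→Bus4 (2), Bus1→Bus2 (3); capacity 6 + 8 + 2 + 3 = 19.
This cut is saturated, so no flow can exceed 19.

19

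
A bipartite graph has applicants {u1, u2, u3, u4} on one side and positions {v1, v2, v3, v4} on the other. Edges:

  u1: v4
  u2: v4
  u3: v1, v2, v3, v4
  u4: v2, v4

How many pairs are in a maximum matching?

3

Unit-capacity flow: source→left, listed edges, right→sink; max matching = max flow.
Augmenting path u1→v4 (+1); matched 1.
Augmenting path u3→v1 (+1); matched 2.
Augmenting path u4→v2 (+1); matched 3.
No augmenting path remains; maximum matching = 3.
König certificate: {u3, u4, v4} is a vertex cover of size 3 (every listed pair touches it), so no matching can be larger.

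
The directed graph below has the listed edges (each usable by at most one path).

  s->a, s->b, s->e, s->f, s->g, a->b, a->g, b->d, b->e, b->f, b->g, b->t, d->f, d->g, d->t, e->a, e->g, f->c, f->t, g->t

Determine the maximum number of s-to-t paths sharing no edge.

Assign every edge capacity 1; by Menger, the answer equals the max flow.
Path s→b→t (+1); total 1.
Path s→f→t (+1); total 2.
Path s→g→t (+1); total 3.
Path s→a→b→d→t (+1); total 4.
No residual s→t path; max flow = 4.
Certifying cut of size 4: {a→b, g→t, s→b, s→f}.

4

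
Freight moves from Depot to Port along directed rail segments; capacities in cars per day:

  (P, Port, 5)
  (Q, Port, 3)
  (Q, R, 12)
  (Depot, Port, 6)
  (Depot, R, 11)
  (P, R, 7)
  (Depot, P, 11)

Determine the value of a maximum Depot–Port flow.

Augment Depot→Port: bottleneck 6, flow now 6.
Augment Depot→P→Port: bottleneck 5, flow now 11.
No augmenting path remains; maximum flow = 11.
In the residual graph, reachable from Depot: {Depot, P, R}.
Min-cut edges: Depot→Port (6), P→Port (5); capacity 6 + 5 = 11.
This cut is saturated, so no flow can exceed 11.

11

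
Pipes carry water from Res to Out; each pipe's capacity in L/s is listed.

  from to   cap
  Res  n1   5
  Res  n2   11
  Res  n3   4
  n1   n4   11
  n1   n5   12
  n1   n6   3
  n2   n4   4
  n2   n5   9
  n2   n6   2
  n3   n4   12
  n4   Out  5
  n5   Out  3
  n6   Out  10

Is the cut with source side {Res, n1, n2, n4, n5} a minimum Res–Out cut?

Given cut capacity: 4 + 3 + 2 + 5 + 3 = 17.
Augment Res→n1→n4→Out: bottleneck 5, flow now 5.
Augment Res→n2→n5→Out: bottleneck 3, flow now 8.
Augment Res→n2→n6→Out: bottleneck 2, flow now 10.
Augment Res→n2→n4→n1→n6→Out: bottleneck 3, flow now 13. (uses reverse residual edge)
No augmenting path remains; maximum flow = 13.
In the residual graph, reachable from Res: {Res, n1, n2, n3, n4, n5}.
Min-cut edges: n1→n6 (3), n2→n6 (2), n4→Out (5), n5→Out (3); capacity 3 + 2 + 5 + 3 = 13.
Cut capacity 17 exceeds the max flow 13, so it is not minimum.

No — its capacity is 17, but the minimum cut has capacity 13.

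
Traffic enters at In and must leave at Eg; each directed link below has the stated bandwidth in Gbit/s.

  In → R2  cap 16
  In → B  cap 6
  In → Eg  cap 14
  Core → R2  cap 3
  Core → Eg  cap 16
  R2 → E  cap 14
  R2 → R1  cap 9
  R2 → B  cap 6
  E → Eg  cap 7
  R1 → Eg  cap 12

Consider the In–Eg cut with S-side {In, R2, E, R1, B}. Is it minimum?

No — its capacity is 33, but the minimum cut has capacity 30.

Given cut capacity: 14 + 7 + 12 = 33.
Augment In→Eg: bottleneck 14, flow now 14.
Augment In→R2→E→Eg: bottleneck 7, flow now 21.
Augment In→R2→R1→Eg: bottleneck 9, flow now 30.
No augmenting path remains; maximum flow = 30.
In the residual graph, reachable from In: {In, B}.
Min-cut edges: In→R2 (16), In→Eg (14); capacity 16 + 14 = 30.
Cut capacity 33 exceeds the max flow 30, so it is not minimum.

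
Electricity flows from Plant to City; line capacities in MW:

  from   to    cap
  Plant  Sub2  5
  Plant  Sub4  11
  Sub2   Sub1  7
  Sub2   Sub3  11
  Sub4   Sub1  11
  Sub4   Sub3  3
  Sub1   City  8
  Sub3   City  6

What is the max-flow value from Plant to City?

Augment Plant→Sub2→Sub1→City: bottleneck 5, flow now 5.
Augment Plant→Sub4→Sub1→City: bottleneck 3, flow now 8.
Augment Plant→Sub4→Sub3→City: bottleneck 3, flow now 11.
Augment Plant→Sub4→Sub1→Sub2→Sub3→City: bottleneck 3, flow now 14. (uses reverse residual edge)
No augmenting path remains; maximum flow = 14.
In the residual graph, reachable from Plant: {Plant, Sub2, Sub4, Sub1, Sub3}.
Min-cut edges: Sub1→City (8), Sub3→City (6); capacity 8 + 6 = 14.
This cut is saturated, so no flow can exceed 14.

14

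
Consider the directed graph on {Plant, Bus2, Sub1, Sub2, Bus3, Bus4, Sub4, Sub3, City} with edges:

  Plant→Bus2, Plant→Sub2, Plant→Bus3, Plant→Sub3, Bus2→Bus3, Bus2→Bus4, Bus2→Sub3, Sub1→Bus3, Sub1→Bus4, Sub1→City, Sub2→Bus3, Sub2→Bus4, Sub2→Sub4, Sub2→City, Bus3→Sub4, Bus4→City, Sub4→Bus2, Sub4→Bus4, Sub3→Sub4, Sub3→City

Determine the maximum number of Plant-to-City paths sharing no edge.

3

Assign every edge capacity 1; by Menger, the answer equals the max flow.
Path Plant→Sub2→City (+1); total 1.
Path Plant→Sub3→City (+1); total 2.
Path Plant→Bus2→Bus4→City (+1); total 3.
No residual Plant→City path; max flow = 3.
Certifying cut of size 3: {Bus4→City, Plant→Sub2, Sub3→City}.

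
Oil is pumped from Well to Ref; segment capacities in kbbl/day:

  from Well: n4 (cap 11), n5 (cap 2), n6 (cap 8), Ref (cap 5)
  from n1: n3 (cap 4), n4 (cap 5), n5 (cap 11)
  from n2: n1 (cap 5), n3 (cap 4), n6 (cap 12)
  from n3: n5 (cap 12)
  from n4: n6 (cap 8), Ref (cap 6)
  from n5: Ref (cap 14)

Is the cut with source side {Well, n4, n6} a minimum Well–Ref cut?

Yes — it is a minimum cut (capacity 13).

Given cut capacity: 2 + 5 + 6 = 13.
Augment Well→Ref: bottleneck 5, flow now 5.
Augment Well→n4→Ref: bottleneck 6, flow now 11.
Augment Well→n5→Ref: bottleneck 2, flow now 13.
No augmenting path remains; maximum flow = 13.
Cut capacity 13 equals the max flow, so it is a minimum cut.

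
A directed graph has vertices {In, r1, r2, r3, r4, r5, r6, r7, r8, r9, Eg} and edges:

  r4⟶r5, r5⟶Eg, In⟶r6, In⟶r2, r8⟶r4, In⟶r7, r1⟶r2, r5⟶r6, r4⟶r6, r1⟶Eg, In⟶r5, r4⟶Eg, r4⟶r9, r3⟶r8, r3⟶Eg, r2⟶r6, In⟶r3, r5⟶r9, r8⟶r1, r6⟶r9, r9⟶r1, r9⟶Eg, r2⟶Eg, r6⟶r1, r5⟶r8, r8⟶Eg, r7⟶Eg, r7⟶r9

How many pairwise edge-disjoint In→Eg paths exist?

Assign every edge capacity 1; by Menger, the answer equals the max flow.
Path In→r2→Eg (+1); total 1.
Path In→r3→Eg (+1); total 2.
Path In→r5→Eg (+1); total 3.
Path In→r7→Eg (+1); total 4.
Path In→r6→r1→Eg (+1); total 5.
No residual In→Eg path; max flow = 5.
Certifying cut of size 5: {In→r2, In→r3, In→r5, In→r6, In→r7}.

5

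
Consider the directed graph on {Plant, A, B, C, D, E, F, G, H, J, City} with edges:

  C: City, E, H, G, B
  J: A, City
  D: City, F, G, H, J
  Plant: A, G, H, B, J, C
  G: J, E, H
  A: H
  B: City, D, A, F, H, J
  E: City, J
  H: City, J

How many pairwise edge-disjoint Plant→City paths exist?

Assign every edge capacity 1; by Menger, the answer equals the max flow.
Path Plant→B→City (+1); total 1.
Path Plant→C→City (+1); total 2.
Path Plant→H→City (+1); total 3.
Path Plant→J→City (+1); total 4.
Path Plant→G→E→City (+1); total 5.
No residual Plant→City path; max flow = 5.
Certifying cut of size 5: {H→City, J→City, Plant→B, Plant→C, Plant→G}.

5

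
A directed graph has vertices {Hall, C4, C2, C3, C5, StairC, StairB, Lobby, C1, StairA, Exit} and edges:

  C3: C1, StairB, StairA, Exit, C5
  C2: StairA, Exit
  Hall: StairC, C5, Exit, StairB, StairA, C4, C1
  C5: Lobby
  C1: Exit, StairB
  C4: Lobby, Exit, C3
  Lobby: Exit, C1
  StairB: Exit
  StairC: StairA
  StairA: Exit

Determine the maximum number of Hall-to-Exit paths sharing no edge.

Assign every edge capacity 1; by Menger, the answer equals the max flow.
Path Hall→Exit (+1); total 1.
Path Hall→C4→Exit (+1); total 2.
Path Hall→StairB→Exit (+1); total 3.
Path Hall→C1→Exit (+1); total 4.
Path Hall→StairA→Exit (+1); total 5.
Path Hall→C5→Lobby→Exit (+1); total 6.
No residual Hall→Exit path; max flow = 6.
Certifying cut of size 6: {Hall→C1, Hall→C4, Hall→C5, Hall→Exit, Hall→StairB, StairA→Exit}.

6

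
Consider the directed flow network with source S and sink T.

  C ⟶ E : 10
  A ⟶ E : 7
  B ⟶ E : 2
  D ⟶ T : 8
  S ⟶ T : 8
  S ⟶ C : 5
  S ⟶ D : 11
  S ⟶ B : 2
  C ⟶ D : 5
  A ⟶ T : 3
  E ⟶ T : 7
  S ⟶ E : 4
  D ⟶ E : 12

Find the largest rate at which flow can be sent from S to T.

23

Augment S→T: bottleneck 8, flow now 8.
Augment S→D→T: bottleneck 8, flow now 16.
Augment S→E→T: bottleneck 4, flow now 20.
Augment S→B→E→T: bottleneck 2, flow now 22.
Augment S→C→E→T: bottleneck 1, flow now 23.
No augmenting path remains; maximum flow = 23.
In the residual graph, reachable from S: {S, B, C, D, E}.
Min-cut edges: S→T (8), D→T (8), E→T (7); capacity 8 + 8 + 7 = 23.
This cut is saturated, so no flow can exceed 23.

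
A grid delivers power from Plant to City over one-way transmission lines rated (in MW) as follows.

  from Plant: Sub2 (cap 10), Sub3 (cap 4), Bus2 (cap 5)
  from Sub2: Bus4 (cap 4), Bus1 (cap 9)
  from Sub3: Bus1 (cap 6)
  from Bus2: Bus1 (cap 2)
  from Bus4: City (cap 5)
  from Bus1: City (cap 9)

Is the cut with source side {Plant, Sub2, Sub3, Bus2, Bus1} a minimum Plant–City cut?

Yes — it is a minimum cut (capacity 13).

Given cut capacity: 4 + 9 = 13.
Augment Plant→Sub2→Bus4→City: bottleneck 4, flow now 4.
Augment Plant→Sub2→Bus1→City: bottleneck 6, flow now 10.
Augment Plant→Sub3→Bus1→City: bottleneck 3, flow now 13.
No augmenting path remains; maximum flow = 13.
Cut capacity 13 equals the max flow, so it is a minimum cut.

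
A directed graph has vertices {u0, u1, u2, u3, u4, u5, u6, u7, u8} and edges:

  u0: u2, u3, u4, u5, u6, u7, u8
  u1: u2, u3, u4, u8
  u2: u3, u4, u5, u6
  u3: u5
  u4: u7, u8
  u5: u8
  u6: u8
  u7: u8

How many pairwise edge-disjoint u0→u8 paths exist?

5

Assign every edge capacity 1; by Menger, the answer equals the max flow.
Path u0→u8 (+1); total 1.
Path u0→u4→u8 (+1); total 2.
Path u0→u5→u8 (+1); total 3.
Path u0→u6→u8 (+1); total 4.
Path u0→u7→u8 (+1); total 5.
No residual u0→u8 path; max flow = 5.
Certifying cut of size 5: {u0→u8, u4→u8, u5→u8, u6→u8, u7→u8}.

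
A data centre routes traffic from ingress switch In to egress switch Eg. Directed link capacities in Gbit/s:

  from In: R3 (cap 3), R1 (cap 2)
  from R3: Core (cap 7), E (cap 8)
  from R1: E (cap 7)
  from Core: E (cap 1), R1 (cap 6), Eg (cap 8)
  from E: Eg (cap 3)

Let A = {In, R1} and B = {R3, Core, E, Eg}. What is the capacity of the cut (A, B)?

Edges leaving {In, R1}: In→R3 (3), R1→E (7).
Cut capacity = 3 + 7 = 10.

10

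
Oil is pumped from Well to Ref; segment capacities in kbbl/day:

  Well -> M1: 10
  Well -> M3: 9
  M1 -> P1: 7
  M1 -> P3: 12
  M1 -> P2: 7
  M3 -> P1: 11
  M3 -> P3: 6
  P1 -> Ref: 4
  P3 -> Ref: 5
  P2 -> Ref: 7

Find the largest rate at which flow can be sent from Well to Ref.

16

Augment Well→M1→P1→Ref: bottleneck 4, flow now 4.
Augment Well→M1→P3→Ref: bottleneck 5, flow now 9.
Augment Well→M1→P2→Ref: bottleneck 1, flow now 10.
Augment Well→M3→P1→M1→P2→Ref: bottleneck 4, flow now 14. (uses reverse residual edge)
Augment Well→M3→P3→M1→P2→Ref: bottleneck 2, flow now 16. (uses reverse residual edge)
No augmenting path remains; maximum flow = 16.
In the residual graph, reachable from Well: {Well, M1, M3, P1, P3}.
Min-cut edges: M1→P2 (7), P1→Ref (4), P3→Ref (5); capacity 7 + 4 + 5 = 16.
This cut is saturated, so no flow can exceed 16.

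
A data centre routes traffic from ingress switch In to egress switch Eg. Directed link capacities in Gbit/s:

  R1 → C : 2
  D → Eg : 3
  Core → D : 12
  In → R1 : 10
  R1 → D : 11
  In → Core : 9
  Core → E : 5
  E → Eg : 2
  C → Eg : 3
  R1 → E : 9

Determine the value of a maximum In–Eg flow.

7

Augment In→Core→E→Eg: bottleneck 2, flow now 2.
Augment In→Core→D→Eg: bottleneck 3, flow now 5.
Augment In→R1→C→Eg: bottleneck 2, flow now 7.
No augmenting path remains; maximum flow = 7.
In the residual graph, reachable from In: {In, Core, R1, E, D}.
Min-cut edges: R1→C (2), E→Eg (2), D→Eg (3); capacity 2 + 2 + 3 = 7.
This cut is saturated, so no flow can exceed 7.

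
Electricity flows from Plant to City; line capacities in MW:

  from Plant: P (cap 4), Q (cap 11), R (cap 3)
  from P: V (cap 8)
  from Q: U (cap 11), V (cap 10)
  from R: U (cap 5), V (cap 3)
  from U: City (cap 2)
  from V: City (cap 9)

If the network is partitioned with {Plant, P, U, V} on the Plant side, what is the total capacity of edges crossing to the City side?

25

Edges leaving {Plant, P, U, V}: Plant→Q (11), Plant→R (3), U→City (2), V→City (9).
Cut capacity = 11 + 3 + 2 + 9 = 25.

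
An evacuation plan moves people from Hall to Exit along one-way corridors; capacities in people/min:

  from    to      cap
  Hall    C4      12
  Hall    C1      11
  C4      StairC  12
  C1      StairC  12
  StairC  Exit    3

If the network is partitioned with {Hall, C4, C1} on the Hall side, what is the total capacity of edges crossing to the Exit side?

Edges leaving {Hall, C4, C1}: C4→StairC (12), C1→StairC (12).
Cut capacity = 12 + 12 = 24.

24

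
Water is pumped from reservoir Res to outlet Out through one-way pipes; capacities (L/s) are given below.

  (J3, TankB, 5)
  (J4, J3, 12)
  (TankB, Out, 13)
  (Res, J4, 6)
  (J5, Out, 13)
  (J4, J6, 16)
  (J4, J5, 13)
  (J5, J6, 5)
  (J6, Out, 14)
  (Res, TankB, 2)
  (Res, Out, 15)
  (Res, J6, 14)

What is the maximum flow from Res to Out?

Augment Res→Out: bottleneck 15, flow now 15.
Augment Res→J6→Out: bottleneck 14, flow now 29.
Augment Res→TankB→Out: bottleneck 2, flow now 31.
Augment Res→J4→J5→Out: bottleneck 6, flow now 37.
No augmenting path remains; maximum flow = 37.
In the residual graph, reachable from Res: {Res}.
Min-cut edges: Res→J4 (6), Res→J6 (14), Res→TankB (2), Res→Out (15); capacity 6 + 14 + 2 + 15 = 37.
This cut is saturated, so no flow can exceed 37.

37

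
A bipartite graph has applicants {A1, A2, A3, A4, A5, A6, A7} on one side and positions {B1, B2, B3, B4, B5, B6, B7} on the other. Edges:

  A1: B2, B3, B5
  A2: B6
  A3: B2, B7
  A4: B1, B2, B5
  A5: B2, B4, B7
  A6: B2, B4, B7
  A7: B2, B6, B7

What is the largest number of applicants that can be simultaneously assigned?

Unit-capacity flow: source→left, listed edges, right→sink; max matching = max flow.
Augmenting path A1→B2 (+1); matched 1.
Augmenting path A2→B6 (+1); matched 2.
Augmenting path A3→B7 (+1); matched 3.
Augmenting path A4→B1 (+1); matched 4.
Augmenting path A5→B4 (+1); matched 5.
Augmenting path A6→B2→A1→B3 (+1); matched 6.
No augmenting path remains; maximum matching = 6.
König certificate: {A1, A4, B2, B4, B6, B7} is a vertex cover of size 6 (every listed pair touches it), so no matching can be larger.

6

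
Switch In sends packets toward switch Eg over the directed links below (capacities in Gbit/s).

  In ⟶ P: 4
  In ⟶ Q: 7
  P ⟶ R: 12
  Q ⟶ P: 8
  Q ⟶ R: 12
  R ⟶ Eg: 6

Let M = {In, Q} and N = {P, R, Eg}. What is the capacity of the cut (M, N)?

24

Edges leaving {In, Q}: In→P (4), Q→P (8), Q→R (12).
Cut capacity = 4 + 8 + 12 = 24.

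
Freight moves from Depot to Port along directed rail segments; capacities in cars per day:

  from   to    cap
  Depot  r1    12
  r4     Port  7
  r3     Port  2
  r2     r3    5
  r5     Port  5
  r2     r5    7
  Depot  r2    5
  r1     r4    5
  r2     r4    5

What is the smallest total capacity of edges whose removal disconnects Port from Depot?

10

Augment Depot→r1→r4→Port: bottleneck 5, flow now 5.
Augment Depot→r2→r3→Port: bottleneck 2, flow now 7.
Augment Depot→r2→r4→Port: bottleneck 2, flow now 9.
Augment Depot→r2→r5→Port: bottleneck 1, flow now 10.
No augmenting path remains; maximum flow = 10.
By max-flow min-cut, the minimum cut capacity equals the max flow.
In the residual graph, reachable from Depot: {Depot, r1}.
Min-cut edges: Depot→r2 (5), r1→r4 (5); capacity 5 + 5 = 10.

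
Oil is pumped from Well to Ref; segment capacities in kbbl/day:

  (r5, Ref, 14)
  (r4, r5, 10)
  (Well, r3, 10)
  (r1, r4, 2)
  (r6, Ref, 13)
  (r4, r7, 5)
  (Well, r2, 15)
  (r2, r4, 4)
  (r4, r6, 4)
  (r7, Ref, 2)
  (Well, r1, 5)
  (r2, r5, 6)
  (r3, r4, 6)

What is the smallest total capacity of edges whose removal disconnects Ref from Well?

18

Augment Well→r2→r5→Ref: bottleneck 6, flow now 6.
Augment Well→r1→r4→r5→Ref: bottleneck 2, flow now 8.
Augment Well→r2→r4→r5→Ref: bottleneck 4, flow now 12.
Augment Well→r3→r4→r5→Ref: bottleneck 2, flow now 14.
Augment Well→r3→r4→r6→Ref: bottleneck 4, flow now 18.
No augmenting path remains; maximum flow = 18.
By max-flow min-cut, the minimum cut capacity equals the max flow.
In the residual graph, reachable from Well: {Well, r1, r2, r3}.
Min-cut edges: r1→r4 (2), r2→r4 (4), r2→r5 (6), r3→r4 (6); capacity 2 + 4 + 6 + 6 = 18.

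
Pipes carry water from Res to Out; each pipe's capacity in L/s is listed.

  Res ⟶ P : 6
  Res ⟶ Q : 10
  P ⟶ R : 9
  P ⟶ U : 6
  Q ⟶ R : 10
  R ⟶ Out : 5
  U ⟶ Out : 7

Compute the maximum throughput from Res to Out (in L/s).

Augment Res→P→R→Out: bottleneck 5, flow now 5.
Augment Res→P→U→Out: bottleneck 1, flow now 6.
Augment Res→Q→R→P→U→Out: bottleneck 5, flow now 11. (uses reverse residual edge)
No augmenting path remains; maximum flow = 11.
In the residual graph, reachable from Res: {Res, Q, R}.
Min-cut edges: Res→P (6), R→Out (5); capacity 6 + 5 = 11.
This cut is saturated, so no flow can exceed 11.

11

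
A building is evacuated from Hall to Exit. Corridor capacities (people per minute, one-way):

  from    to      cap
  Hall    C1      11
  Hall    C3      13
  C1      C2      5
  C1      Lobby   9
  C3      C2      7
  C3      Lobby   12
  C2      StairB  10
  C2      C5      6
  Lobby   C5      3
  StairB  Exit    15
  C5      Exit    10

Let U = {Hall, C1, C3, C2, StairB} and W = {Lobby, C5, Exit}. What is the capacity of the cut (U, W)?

Edges leaving {Hall, C1, C3, C2, StairB}: C1→Lobby (9), C3→Lobby (12), C2→C5 (6), StairB→Exit (15).
Cut capacity = 9 + 12 + 6 + 15 = 42.

42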